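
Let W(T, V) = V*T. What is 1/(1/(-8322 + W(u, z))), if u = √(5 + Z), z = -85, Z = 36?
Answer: -8322 - 85*√41 ≈ -8866.3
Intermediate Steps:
u = √41 (u = √(5 + 36) = √41 ≈ 6.4031)
W(T, V) = T*V
1/(1/(-8322 + W(u, z))) = 1/(1/(-8322 + √41*(-85))) = 1/(1/(-8322 - 85*√41)) = -8322 - 85*√41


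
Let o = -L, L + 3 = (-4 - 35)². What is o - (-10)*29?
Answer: -1228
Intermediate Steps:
L = 1518 (L = -3 + (-4 - 35)² = -3 + (-39)² = -3 + 1521 = 1518)
o = -1518 (o = -1*1518 = -1518)
o - (-10)*29 = -1518 - (-10)*29 = -1518 - 1*(-290) = -1518 + 290 = -1228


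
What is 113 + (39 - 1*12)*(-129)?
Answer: -3370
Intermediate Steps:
113 + (39 - 1*12)*(-129) = 113 + (39 - 12)*(-129) = 113 + 27*(-129) = 113 - 3483 = -3370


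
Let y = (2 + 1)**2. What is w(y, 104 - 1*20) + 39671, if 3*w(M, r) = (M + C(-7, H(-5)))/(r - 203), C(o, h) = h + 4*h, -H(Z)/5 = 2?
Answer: 14162588/357 ≈ 39671.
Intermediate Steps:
H(Z) = -10 (H(Z) = -5*2 = -10)
y = 9 (y = 3**2 = 9)
C(o, h) = 5*h
w(M, r) = (-50 + M)/(3*(-203 + r)) (w(M, r) = ((M + 5*(-10))/(r - 203))/3 = ((M - 50)/(-203 + r))/3 = ((-50 + M)/(-203 + r))/3 = (-50 + M)/(3*(-203 + r)))
w(y, 104 - 1*20) + 39671 = (-50 + 9)/(3*(-203 + (104 - 1*20))) + 39671 = (1/3)*(-41)/(-203 + (104 - 20)) + 39671 = (1/3)*(-41)/(-203 + 84) + 39671 = (1/3)*(-41)/(-119) + 39671 = (1/3)*(-1/119)*(-41) + 39671 = 41/357 + 39671 = 14162588/357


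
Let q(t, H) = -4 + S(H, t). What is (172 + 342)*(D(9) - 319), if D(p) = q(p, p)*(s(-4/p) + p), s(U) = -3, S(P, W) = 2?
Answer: -170134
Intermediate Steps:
q(t, H) = -2 (q(t, H) = -4 + 2 = -2)
D(p) = 6 - 2*p (D(p) = -2*(-3 + p) = 6 - 2*p)
(172 + 342)*(D(9) - 319) = (172 + 342)*((6 - 2*9) - 319) = 514*((6 - 18) - 319) = 514*(-12 - 319) = 514*(-331) = -170134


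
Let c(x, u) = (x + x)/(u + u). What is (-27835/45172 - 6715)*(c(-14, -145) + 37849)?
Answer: -332972757659997/1309988 ≈ -2.5418e+8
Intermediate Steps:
c(x, u) = x/u (c(x, u) = (2*x)/((2*u)) = (2*x)*(1/(2*u)) = x/u)
(-27835/45172 - 6715)*(c(-14, -145) + 37849) = (-27835/45172 - 6715)*(-14/(-145) + 37849) = (-27835*1/45172 - 6715)*(-14*(-1/145) + 37849) = (-27835/45172 - 6715)*(14/145 + 37849) = -303357815/45172*5488119/145 = -332972757659997/1309988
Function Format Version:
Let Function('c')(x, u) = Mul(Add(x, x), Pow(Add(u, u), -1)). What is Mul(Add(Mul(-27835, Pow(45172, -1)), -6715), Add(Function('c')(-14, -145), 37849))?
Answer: Rational(-332972757659997, 1309988) ≈ -2.5418e+8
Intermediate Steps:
Function('c')(x, u) = Mul(x, Pow(u, -1)) (Function('c')(x, u) = Mul(Mul(2, x), Pow(Mul(2, u), -1)) = Mul(Mul(2, x), Mul(Rational(1, 2), Pow(u, -1))) = Mul(x, Pow(u, -1)))
Mul(Add(Mul(-27835, Pow(45172, -1)), -6715), Add(Function('c')(-14, -145), 37849)) = Mul(Add(Mul(-27835, Pow(45172, -1)), -6715), Add(Mul(-14, Pow(-145, -1)), 37849)) = Mul(Add(Mul(-27835, Rational(1, 45172)), -6715), Add(Mul(-14, Rational(-1, 145)), 37849)) = Mul(Add(Rational(-27835, 45172), -6715), Add(Rational(14, 145), 37849)) = Mul(Rational(-303357815, 45172), Rational(5488119, 145)) = Rational(-332972757659997, 1309988)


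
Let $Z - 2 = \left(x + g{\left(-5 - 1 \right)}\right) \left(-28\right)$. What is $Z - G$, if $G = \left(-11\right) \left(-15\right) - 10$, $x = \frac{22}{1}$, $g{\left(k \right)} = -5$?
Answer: $-629$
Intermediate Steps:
$x = 22$ ($x = 22 \cdot 1 = 22$)
$Z = -474$ ($Z = 2 + \left(22 - 5\right) \left(-28\right) = 2 + 17 \left(-28\right) = 2 - 476 = -474$)
$G = 155$ ($G = 165 - 10 = 155$)
$Z - G = -474 - 155 = -629$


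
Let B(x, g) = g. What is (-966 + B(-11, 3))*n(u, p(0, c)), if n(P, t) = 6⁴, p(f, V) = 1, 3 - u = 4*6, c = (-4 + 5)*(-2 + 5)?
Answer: -1248048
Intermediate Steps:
c = 3 (c = 1*3 = 3)
u = -21 (u = 3 - 4*6 = 3 - 1*24 = 3 - 24 = -21)
n(P, t) = 1296
(-966 + B(-11, 3))*n(u, p(0, c)) = (-966 + 3)*1296 = -963*1296 = -1248048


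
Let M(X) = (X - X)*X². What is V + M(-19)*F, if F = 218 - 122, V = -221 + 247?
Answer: 26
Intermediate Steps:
V = 26
M(X) = 0 (M(X) = 0*X² = 0)
F = 96
V + M(-19)*F = 26 + 0*96 = 26 + 0 = 26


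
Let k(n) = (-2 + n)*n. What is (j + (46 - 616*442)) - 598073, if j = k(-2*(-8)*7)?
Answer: -857979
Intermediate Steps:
k(n) = n*(-2 + n)
j = 12320 (j = (-2*(-8)*7)*(-2 - 2*(-8)*7) = (16*7)*(-2 + 16*7) = 112*(-2 + 112) = 112*110 = 12320)
(j + (46 - 616*442)) - 598073 = (12320 + (46 - 616*442)) - 598073 = (12320 + (46 - 272272)) - 598073 = (12320 - 272226) - 598073 = -259906 - 598073 = -857979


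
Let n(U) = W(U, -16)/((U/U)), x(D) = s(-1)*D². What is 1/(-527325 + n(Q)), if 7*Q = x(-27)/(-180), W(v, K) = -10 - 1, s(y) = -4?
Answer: -1/527336 ≈ -1.8963e-6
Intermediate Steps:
W(v, K) = -11
x(D) = -4*D²
Q = 81/35 (Q = (-4*(-27)²/(-180))/7 = (-4*729*(-1/180))/7 = (-2916*(-1/180))/7 = (⅐)*(81/5) = 81/35 ≈ 2.3143)
n(U) = -11 (n(U) = -11/(U/U) = -11/1 = -11*1 = -11)
1/(-527325 + n(Q)) = 1/(-527325 - 11) = 1/(-527336) = -1/527336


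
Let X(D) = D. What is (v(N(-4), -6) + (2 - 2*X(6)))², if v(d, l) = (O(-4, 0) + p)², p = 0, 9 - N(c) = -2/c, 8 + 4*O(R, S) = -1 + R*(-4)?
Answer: 12321/256 ≈ 48.129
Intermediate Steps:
O(R, S) = -9/4 - R (O(R, S) = -2 + (-1 + R*(-4))/4 = -2 + (-1 - 4*R)/4 = -2 + (-¼ - R) = -9/4 - R)
N(c) = 9 + 2/c (N(c) = 9 - (-2)/c = 9 + 2/c)
v(d, l) = 49/16 (v(d, l) = ((-9/4 - 1*(-4)) + 0)² = ((-9/4 + 4) + 0)² = (7/4 + 0)² = (7/4)² = 49/16)
(v(N(-4), -6) + (2 - 2*X(6)))² = (49/16 + (2 - 2*6))² = (49/16 + (2 - 12))² = (49/16 - 10)² = (-111/16)² = 12321/256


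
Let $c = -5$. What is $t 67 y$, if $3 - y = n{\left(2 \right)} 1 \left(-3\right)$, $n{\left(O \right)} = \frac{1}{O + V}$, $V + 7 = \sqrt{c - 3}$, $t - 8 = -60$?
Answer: $- \frac{97552}{11} + \frac{6968 i \sqrt{2}}{11} \approx -8868.4 + 895.84 i$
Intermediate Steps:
$t = -52$ ($t = 8 - 60 = -52$)
$V = -7 + 2 i \sqrt{2}$ ($V = -7 + \sqrt{-5 - 3} = -7 + \sqrt{-8} = -7 + 2 i \sqrt{2} \approx -7.0 + 2.8284 i$)
$n{\left(O \right)} = \frac{1}{-7 + O + 2 i \sqrt{2}}$ ($n{\left(O \right)} = \frac{1}{O - \left(7 - 2 i \sqrt{2}\right)} = \frac{1}{-7 + O + 2 i \sqrt{2}}$)
$y = 3 + \frac{3}{-5 + 2 i \sqrt{2}}$ ($y = 3 - \frac{1}{-7 + 2 + 2 i \sqrt{2}} \cdot 1 \left(-3\right) = 3 - \frac{1}{-5 + 2 i \sqrt{2}} \cdot 1 \left(-3\right) = 3 - \frac{1}{-5 + 2 i \sqrt{2}} \left(-3\right) = 3 - - \frac{3}{-5 + 2 i \sqrt{2}} = 3 + \frac{3}{-5 + 2 i \sqrt{2}} \approx 2.5455 - 0.25713 i$)
$t 67 y = \left(-52\right) 67 \left(\frac{28}{11} - \frac{2 i \sqrt{2}}{11}\right) = - 3484 \left(\frac{28}{11} - \frac{2 i \sqrt{2}}{11}\right) = - \frac{97552}{11} + \frac{6968 i \sqrt{2}}{11}$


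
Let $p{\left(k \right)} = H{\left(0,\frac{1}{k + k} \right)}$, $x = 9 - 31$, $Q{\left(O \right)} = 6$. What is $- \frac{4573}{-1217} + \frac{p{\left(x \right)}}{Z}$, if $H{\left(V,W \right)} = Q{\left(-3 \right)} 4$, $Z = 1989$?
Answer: $\frac{3041635}{806871} \approx 3.7697$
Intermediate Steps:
$x = -22$ ($x = 9 - 31 = -22$)
$H{\left(V,W \right)} = 24$ ($H{\left(V,W \right)} = 6 \cdot 4 = 24$)
$p{\left(k \right)} = 24$
$- \frac{4573}{-1217} + \frac{p{\left(x \right)}}{Z} = - \frac{4573}{-1217} + \frac{24}{1989} = \left(-4573\right) \left(- \frac{1}{1217}\right) + 24 \cdot \frac{1}{1989} = \frac{4573}{1217} + \frac{8}{663} = \frac{3041635}{806871}$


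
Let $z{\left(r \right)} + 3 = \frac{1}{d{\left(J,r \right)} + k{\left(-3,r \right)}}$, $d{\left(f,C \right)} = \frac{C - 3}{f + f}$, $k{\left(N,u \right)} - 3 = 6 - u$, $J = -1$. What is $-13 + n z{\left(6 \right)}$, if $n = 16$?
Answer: $- \frac{151}{3} \approx -50.333$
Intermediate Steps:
$k{\left(N,u \right)} = 9 - u$ ($k{\left(N,u \right)} = 3 - \left(-6 + u\right) = 9 - u$)
$d{\left(f,C \right)} = \frac{-3 + C}{2 f}$
$z{\left(r \right)} = -3 + \frac{1}{\frac{21}{2} - \frac{3 r}{2}}$ ($z{\left(r \right)} = -3 + \frac{1}{\frac{-3 + r}{2 \left(-1\right)} - \left(-9 + r\right)} = -3 + \frac{1}{\frac{1}{2} \left(-1\right) \left(-3 + r\right) - \left(-9 + r\right)} = -3 + \frac{1}{\left(\frac{3}{2} - \frac{r}{2}\right) - \left(-9 + r\right)} = -3 + \frac{1}{\frac{21}{2} - \frac{3 r}{2}}$)
$-13 + n z{\left(6 \right)} = -13 + 16 \frac{-61 + 9 \cdot 6}{3 \left(7 - 6\right)} = -13 + 16 \frac{-61 + 54}{3 \left(7 - 6\right)} = -13 + 16 \cdot \frac{1}{3} \cdot 1^{-1} \left(-7\right) = -13 + 16 \cdot \frac{1}{3} \cdot 1 \left(-7\right) = -13 + 16 \left(- \frac{7}{3}\right) = -13 - \frac{112}{3} = - \frac{151}{3}$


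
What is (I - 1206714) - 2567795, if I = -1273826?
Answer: -5048335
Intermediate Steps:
(I - 1206714) - 2567795 = (-1273826 - 1206714) - 2567795 = -2480540 - 2567795 = -5048335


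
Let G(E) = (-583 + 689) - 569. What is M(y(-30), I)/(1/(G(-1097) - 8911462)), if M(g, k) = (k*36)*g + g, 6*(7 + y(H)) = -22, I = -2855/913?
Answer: -2640963095200/249 ≈ -1.0606e+10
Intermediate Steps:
I = -2855/913 (I = -2855*1/913 = -2855/913 ≈ -3.1271)
y(H) = -32/3 (y(H) = -7 + (⅙)*(-22) = -7 - 11/3 = -32/3)
M(g, k) = g + 36*g*k (M(g, k) = (36*k)*g + g = 36*g*k + g = g + 36*g*k)
G(E) = -463 (G(E) = 106 - 569 = -463)
M(y(-30), I)/(1/(G(-1097) - 8911462)) = (-32*(1 + 36*(-2855/913))/3)/(1/(-463 - 8911462)) = (-32*(1 - 102780/913)/3)/(1/(-8911925)) = (-32/3*(-101867/913))/(-1/8911925) = (3259744/2739)*(-8911925) = -2640963095200/249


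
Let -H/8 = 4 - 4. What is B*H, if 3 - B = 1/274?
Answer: 0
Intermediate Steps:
B = 821/274 (B = 3 - 1/274 = 821/274 ≈ 2.9963)
H = 0 (H = -8*(4 - 4) = -8*0 = 0)
B*H = (821/274)*0 = 0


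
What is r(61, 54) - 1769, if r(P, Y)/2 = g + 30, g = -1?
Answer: -1711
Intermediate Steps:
r(P, Y) = 58 (r(P, Y) = 2*(-1 + 30) = 2*29 = 58)
r(61, 54) - 1769 = 58 - 1769 = -1711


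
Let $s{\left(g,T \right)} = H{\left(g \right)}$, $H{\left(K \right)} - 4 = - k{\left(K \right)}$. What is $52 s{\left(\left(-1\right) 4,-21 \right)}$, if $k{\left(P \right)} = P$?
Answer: $416$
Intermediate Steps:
$H{\left(K \right)} = 4 - K$
$s{\left(g,T \right)} = 4 - g$
$52 s{\left(\left(-1\right) 4,-21 \right)} = 52 \left(4 - \left(-1\right) 4\right) = 52 \left(4 - -4\right) = 52 \left(4 + 4\right) = 52 \cdot 8 = 416$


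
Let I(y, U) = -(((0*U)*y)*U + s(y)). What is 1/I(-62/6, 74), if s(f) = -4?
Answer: ¼ ≈ 0.25000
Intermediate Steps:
I(y, U) = 4 (I(y, U) = -(((0*U)*y)*U - 4) = -((0*y)*U - 4) = -(0*U - 4) = -(0 - 4) = -1*(-4) = 4)
1/I(-62/6, 74) = 1/4 = ¼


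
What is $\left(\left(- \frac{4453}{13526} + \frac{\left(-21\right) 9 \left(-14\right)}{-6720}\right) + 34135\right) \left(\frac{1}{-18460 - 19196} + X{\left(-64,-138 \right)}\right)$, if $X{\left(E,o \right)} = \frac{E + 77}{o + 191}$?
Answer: $\frac{3615851530176445}{431916127488} \approx 8371.7$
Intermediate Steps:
$X{\left(E,o \right)} = \frac{77 + E}{191 + o}$
$\left(\left(- \frac{4453}{13526} + \frac{\left(-21\right) 9 \left(-14\right)}{-6720}\right) + 34135\right) \left(\frac{1}{-18460 - 19196} + X{\left(-64,-138 \right)}\right) = \left(\left(- \frac{4453}{13526} + \frac{\left(-21\right) 9 \left(-14\right)}{-6720}\right) + 34135\right) \left(\frac{1}{-18460 - 19196} + \frac{77 - 64}{191 - 138}\right) = \left(\left(\left(-4453\right) \frac{1}{13526} + \left(-189\right) \left(-14\right) \left(- \frac{1}{6720}\right)\right) + 34135\right) \left(\frac{1}{-37656} + \frac{1}{53} \cdot 13\right) = \left(\left(- \frac{4453}{13526} + 2646 \left(- \frac{1}{6720}\right)\right) + 34135\right) \left(- \frac{1}{37656} + \frac{1}{53} \cdot 13\right) = \left(\left(- \frac{4453}{13526} - \frac{63}{160}\right) + 34135\right) \left(- \frac{1}{37656} + \frac{13}{53}\right) = \left(- \frac{782309}{1082080} + 34135\right) \frac{489475}{1995768} = \frac{36936018491}{1082080} \cdot \frac{489475}{1995768} = \frac{3615851530176445}{431916127488}$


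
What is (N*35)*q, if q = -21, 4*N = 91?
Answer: -66885/4 ≈ -16721.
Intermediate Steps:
N = 91/4 (N = (¼)*91 = 91/4 ≈ 22.750)
(N*35)*q = ((91/4)*35)*(-21) = (3185/4)*(-21) = -66885/4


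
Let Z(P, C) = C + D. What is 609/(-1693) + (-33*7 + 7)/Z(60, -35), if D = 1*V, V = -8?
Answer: 353045/72799 ≈ 4.8496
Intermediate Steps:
D = -8 (D = 1*(-8) = -8)
Z(P, C) = -8 + C (Z(P, C) = C - 8 = -8 + C)
609/(-1693) + (-33*7 + 7)/Z(60, -35) = 609/(-1693) + (-33*7 + 7)/(-8 - 35) = 609*(-1/1693) + (-231 + 7)/(-43) = -609/1693 - 224*(-1/43) = -609/1693 + 224/43 = 353045/72799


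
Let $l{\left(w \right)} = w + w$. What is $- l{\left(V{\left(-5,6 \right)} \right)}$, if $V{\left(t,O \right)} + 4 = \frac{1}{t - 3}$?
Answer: $\frac{33}{4} \approx 8.25$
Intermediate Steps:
$V{\left(t,O \right)} = -4 + \frac{1}{-3 + t}$ ($V{\left(t,O \right)} = -4 + \frac{1}{t - 3} = -4 + \frac{1}{-3 + t}$)
$l{\left(w \right)} = 2 w$
$- l{\left(V{\left(-5,6 \right)} \right)} = - 2 \frac{13 - -20}{-3 - 5} = - 2 \frac{13 + 20}{-8} = - 2 \left(\left(- \frac{1}{8}\right) 33\right) = - \frac{2 \left(-33\right)}{8} = \left(-1\right) \left(- \frac{33}{4}\right) = \frac{33}{4}$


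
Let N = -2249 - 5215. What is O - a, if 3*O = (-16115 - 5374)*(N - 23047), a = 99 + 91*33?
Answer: 218547191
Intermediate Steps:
N = -7464
a = 3102 (a = 99 + 3003 = 3102)
O = 218550293 (O = ((-16115 - 5374)*(-7464 - 23047))/3 = (-21489*(-30511))/3 = (⅓)*655650879 = 218550293)
O - a = 218550293 - 1*3102 = 218550293 - 3102 = 218547191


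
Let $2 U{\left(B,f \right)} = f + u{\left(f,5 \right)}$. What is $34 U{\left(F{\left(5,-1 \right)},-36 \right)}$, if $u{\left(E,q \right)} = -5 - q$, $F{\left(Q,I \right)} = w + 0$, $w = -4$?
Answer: $-782$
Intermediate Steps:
$F{\left(Q,I \right)} = -4$ ($F{\left(Q,I \right)} = -4 + 0 = -4$)
$U{\left(B,f \right)} = -5 + \frac{f}{2}$ ($U{\left(B,f \right)} = \frac{f - 10}{2} = \frac{-10 + f}{2} = -5 + \frac{f}{2}$)
$34 U{\left(F{\left(5,-1 \right)},-36 \right)} = 34 \left(-5 + \frac{1}{2} \left(-36\right)\right) = 34 \left(-5 - 18\right) = 34 \left(-23\right) = -782$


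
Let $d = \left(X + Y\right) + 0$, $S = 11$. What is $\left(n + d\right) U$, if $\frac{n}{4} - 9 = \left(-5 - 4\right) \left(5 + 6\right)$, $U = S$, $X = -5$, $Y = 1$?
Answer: $-4004$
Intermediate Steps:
$d = -4$ ($d = \left(-5 + 1\right) + 0 = -4 + 0 = -4$)
$U = 11$
$n = -360$ ($n = 36 + 4 \left(-5 - 4\right) \left(5 + 6\right) = 36 + 4 \left(\left(-9\right) 11\right) = 36 + 4 \left(-99\right) = 36 - 396 = -360$)
$\left(n + d\right) U = \left(-360 - 4\right) 11 = \left(-364\right) 11 = -4004$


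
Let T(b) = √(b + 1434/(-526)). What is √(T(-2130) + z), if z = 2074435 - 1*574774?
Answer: √(103730051709 + 789*I*√16390949)/263 ≈ 1224.6 + 0.018856*I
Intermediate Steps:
T(b) = √(-717/263 + b) (T(b) = √(b + 1434*(-1/526)) = √(b - 717/263) = √(-717/263 + b))
z = 1499661 (z = 2074435 - 574774 = 1499661)
√(T(-2130) + z) = √(√(-188571 + 69169*(-2130))/263 + 1499661) = √(√(-188571 - 147329970)/263 + 1499661) = √(√(-147518541)/263 + 1499661) = √((3*I*√16390949)/263 + 1499661) = √(3*I*√16390949/263 + 1499661) = √(1499661 + 3*I*√16390949/263)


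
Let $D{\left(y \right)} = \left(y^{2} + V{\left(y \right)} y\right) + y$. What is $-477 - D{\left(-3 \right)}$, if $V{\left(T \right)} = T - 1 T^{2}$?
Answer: $-519$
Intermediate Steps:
$V{\left(T \right)} = T - T^{2}$
$D{\left(y \right)} = y + y^{2} + y^{2} \left(1 - y\right)$ ($D{\left(y \right)} = \left(y^{2} + y \left(1 - y\right) y\right) + y = \left(y^{2} + y^{2} \left(1 - y\right)\right) + y = y + y^{2} + y^{2} \left(1 - y\right)$)
$-477 - D{\left(-3 \right)} = -477 - - 3 \left(1 - 3 - - 3 \left(-1 - 3\right)\right) = -477 - - 3 \left(1 - 3 - \left(-3\right) \left(-4\right)\right) = -477 - - 3 \left(1 - 3 - 12\right) = -477 - \left(-3\right) \left(-14\right) = -477 - 42 = -519$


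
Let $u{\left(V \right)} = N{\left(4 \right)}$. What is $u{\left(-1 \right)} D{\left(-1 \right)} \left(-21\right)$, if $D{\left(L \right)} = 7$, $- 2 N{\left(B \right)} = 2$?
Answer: $147$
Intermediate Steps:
$N{\left(B \right)} = -1$ ($N{\left(B \right)} = \left(- \frac{1}{2}\right) 2 = -1$)
$u{\left(V \right)} = -1$
$u{\left(-1 \right)} D{\left(-1 \right)} \left(-21\right) = \left(-1\right) 7 \left(-21\right) = \left(-7\right) \left(-21\right) = 147$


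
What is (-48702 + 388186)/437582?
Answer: 169742/218791 ≈ 0.77582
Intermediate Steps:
(-48702 + 388186)/437582 = 339484*(1/437582) = 169742/218791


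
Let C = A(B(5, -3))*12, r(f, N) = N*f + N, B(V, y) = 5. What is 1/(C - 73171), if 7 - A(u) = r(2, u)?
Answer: -1/73267 ≈ -1.3649e-5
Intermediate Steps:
r(f, N) = N + N*f
A(u) = 7 - 3*u (A(u) = 7 - u*(1 + 2) = 7 - u*3 = 7 - 3*u)
C = -96 (C = (7 - 3*5)*12 = (7 - 15)*12 = -8*12 = -96)
1/(C - 73171) = 1/(-96 - 73171) = 1/(-73267) = -1/73267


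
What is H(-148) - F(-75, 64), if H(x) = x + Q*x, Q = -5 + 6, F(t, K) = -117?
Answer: -179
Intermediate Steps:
Q = 1
H(x) = 2*x (H(x) = x + 1*x = x + x = 2*x)
H(-148) - F(-75, 64) = 2*(-148) - 1*(-117) = -296 + 117 = -179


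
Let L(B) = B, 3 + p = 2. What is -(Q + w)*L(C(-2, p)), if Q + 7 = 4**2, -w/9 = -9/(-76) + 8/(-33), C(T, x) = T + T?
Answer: 8457/209 ≈ 40.464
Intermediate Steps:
p = -1 (p = -3 + 2 = -1)
C(T, x) = 2*T
w = 933/836 (w = -9*(-9/(-76) + 8/(-33)) = -9*(-9*(-1/76) + 8*(-1/33)) = -9*(9/76 - 8/33) = -9*(-311/2508) = 933/836 ≈ 1.1160)
Q = 9 (Q = -7 + 4**2 = -7 + 16 = 9)
-(Q + w)*L(C(-2, p)) = -(9 + 933/836)*2*(-2) = -8457*(-4)/836 = -1*(-8457/209) = 8457/209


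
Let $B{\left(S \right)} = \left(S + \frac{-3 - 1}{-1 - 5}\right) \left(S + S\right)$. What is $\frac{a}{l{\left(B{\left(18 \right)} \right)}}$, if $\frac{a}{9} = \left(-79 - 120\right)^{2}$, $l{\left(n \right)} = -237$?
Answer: $- \frac{118803}{79} \approx -1503.8$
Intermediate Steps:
$B{\left(S \right)} = 2 S \left(\frac{2}{3} + S\right)$ ($B{\left(S \right)} = \left(S - \frac{4}{-6}\right) 2 S = \left(S - - \frac{2}{3}\right) 2 S = \left(S + \frac{2}{3}\right) 2 S = \left(\frac{2}{3} + S\right) 2 S = 2 S \left(\frac{2}{3} + S\right)$)
$a = 356409$ ($a = 9 \left(-79 - 120\right)^{2} = 9 \left(-199\right)^{2} = 9 \cdot 39601 = 356409$)
$\frac{a}{l{\left(B{\left(18 \right)} \right)}} = \frac{356409}{-237} = 356409 \left(- \frac{1}{237}\right) = - \frac{118803}{79}$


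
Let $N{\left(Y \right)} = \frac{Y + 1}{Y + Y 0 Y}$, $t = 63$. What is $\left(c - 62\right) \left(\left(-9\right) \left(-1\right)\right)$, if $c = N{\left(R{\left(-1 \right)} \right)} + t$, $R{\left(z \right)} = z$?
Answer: $9$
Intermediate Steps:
$N{\left(Y \right)} = \frac{1 + Y}{Y}$ ($N{\left(Y \right)} = \frac{1 + Y}{Y + 0 Y} = \frac{1 + Y}{Y + 0} = \frac{1 + Y}{Y}$)
$c = 63$ ($c = \frac{1 - 1}{-1} + 63 = \left(-1\right) 0 + 63 = 0 + 63 = 63$)
$\left(c - 62\right) \left(\left(-9\right) \left(-1\right)\right) = \left(63 - 62\right) \left(\left(-9\right) \left(-1\right)\right) = 1 \cdot 9 = 9$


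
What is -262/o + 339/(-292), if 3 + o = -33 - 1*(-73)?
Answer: -89047/10804 ≈ -8.2420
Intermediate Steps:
o = 37 (o = -3 + (-33 - 1*(-73)) = -3 + (-33 + 73) = -3 + 40 = 37)
-262/o + 339/(-292) = -262/37 + 339/(-292) = -262*1/37 + 339*(-1/292) = -262/37 - 339/292 = -89047/10804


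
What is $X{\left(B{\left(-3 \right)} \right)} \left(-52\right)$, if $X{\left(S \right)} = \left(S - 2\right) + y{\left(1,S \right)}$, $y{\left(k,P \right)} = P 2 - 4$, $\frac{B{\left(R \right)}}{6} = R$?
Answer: $3120$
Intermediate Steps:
$B{\left(R \right)} = 6 R$
$y{\left(k,P \right)} = -4 + 2 P$ ($y{\left(k,P \right)} = 2 P - 4 = -4 + 2 P$)
$X{\left(S \right)} = -6 + 3 S$ ($X{\left(S \right)} = \left(S - 2\right) + \left(-4 + 2 S\right) = \left(-2 + S\right) + \left(-4 + 2 S\right) = -6 + 3 S$)
$X{\left(B{\left(-3 \right)} \right)} \left(-52\right) = \left(-6 + 3 \cdot 6 \left(-3\right)\right) \left(-52\right) = \left(-6 + 3 \left(-18\right)\right) \left(-52\right) = \left(-6 - 54\right) \left(-52\right) = \left(-60\right) \left(-52\right) = 3120$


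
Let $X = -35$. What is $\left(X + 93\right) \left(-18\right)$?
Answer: $-1044$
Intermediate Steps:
$\left(X + 93\right) \left(-18\right) = \left(-35 + 93\right) \left(-18\right) = 58 \left(-18\right) = -1044$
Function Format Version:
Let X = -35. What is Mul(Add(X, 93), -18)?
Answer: -1044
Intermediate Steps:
Mul(Add(X, 93), -18) = Mul(Add(-35, 93), -18) = Mul(58, -18) = -1044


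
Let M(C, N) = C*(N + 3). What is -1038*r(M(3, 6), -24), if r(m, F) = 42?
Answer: -43596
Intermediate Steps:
M(C, N) = C*(3 + N)
-1038*r(M(3, 6), -24) = -1038*42 = -43596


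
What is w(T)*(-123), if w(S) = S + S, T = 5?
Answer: -1230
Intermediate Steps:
w(S) = 2*S
w(T)*(-123) = (2*5)*(-123) = 10*(-123) = -1230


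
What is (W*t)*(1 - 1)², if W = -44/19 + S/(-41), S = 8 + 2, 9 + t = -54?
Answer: 0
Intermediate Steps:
t = -63 (t = -9 - 54 = -63)
S = 10
W = -1994/779 (W = -44/19 + 10/(-41) = -44*1/19 + 10*(-1/41) = -44/19 - 10/41 = -1994/779 ≈ -2.5597)
(W*t)*(1 - 1)² = (-1994/779*(-63))*(1 - 1)² = (125622/779)*0² = (125622/779)*0 = 0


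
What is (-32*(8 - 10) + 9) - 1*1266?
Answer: -1193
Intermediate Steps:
(-32*(8 - 10) + 9) - 1*1266 = (-32*(-2) + 9) - 1266 = (64 + 9) - 1266 = 73 - 1266 = -1193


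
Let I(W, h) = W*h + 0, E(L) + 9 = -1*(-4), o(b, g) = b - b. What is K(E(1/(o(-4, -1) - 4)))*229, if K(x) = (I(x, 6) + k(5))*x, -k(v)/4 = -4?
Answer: 16030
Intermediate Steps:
o(b, g) = 0
k(v) = 16 (k(v) = -4*(-4) = 16)
E(L) = -5 (E(L) = -9 - 1*(-4) = -9 + 4 = -5)
I(W, h) = W*h
K(x) = x*(16 + 6*x) (K(x) = (x*6 + 16)*x = (6*x + 16)*x = (16 + 6*x)*x = x*(16 + 6*x))
K(E(1/(o(-4, -1) - 4)))*229 = (2*(-5)*(8 + 3*(-5)))*229 = (2*(-5)*(8 - 15))*229 = (2*(-5)*(-7))*229 = 70*229 = 16030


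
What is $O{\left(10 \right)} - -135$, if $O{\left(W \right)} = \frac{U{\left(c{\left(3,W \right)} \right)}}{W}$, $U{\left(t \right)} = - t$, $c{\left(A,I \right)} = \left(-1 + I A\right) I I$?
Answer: $-155$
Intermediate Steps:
$c{\left(A,I \right)} = I^{2} \left(-1 + A I\right)$ ($c{\left(A,I \right)} = \left(-1 + A I\right) I I = I \left(-1 + A I\right) I = I^{2} \left(-1 + A I\right)$)
$O{\left(W \right)} = - W \left(-1 + 3 W\right)$ ($O{\left(W \right)} = \frac{\left(-1\right) W^{2} \left(-1 + 3 W\right)}{W} = - W \left(-1 + 3 W\right)$)
$O{\left(10 \right)} - -135 = 10 \left(1 - 30\right) - -135 = 10 \left(1 - 30\right) + 135 = 10 \left(-29\right) + 135 = -290 + 135 = -155$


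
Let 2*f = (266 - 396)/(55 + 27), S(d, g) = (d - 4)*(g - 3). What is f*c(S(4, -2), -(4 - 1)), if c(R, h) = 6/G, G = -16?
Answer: 195/656 ≈ 0.29726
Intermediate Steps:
S(d, g) = (-4 + d)*(-3 + g)
c(R, h) = -3/8 (c(R, h) = 6/(-16) = 6*(-1/16) = -3/8)
f = -65/82 (f = ((266 - 396)/(55 + 27))/2 = (-130/82)/2 = (-130*1/82)/2 = (½)*(-65/41) = -65/82 ≈ -0.79268)
f*c(S(4, -2), -(4 - 1)) = -65/82*(-3/8) = 195/656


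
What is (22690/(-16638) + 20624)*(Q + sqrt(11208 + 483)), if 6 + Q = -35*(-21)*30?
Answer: 1260620756428/2773 + 171559711*sqrt(1299)/2773 ≈ 4.5684e+8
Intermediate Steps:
Q = 22044 (Q = -6 - 35*(-21)*30 = -6 + 735*30 = -6 + 22050 = 22044)
(22690/(-16638) + 20624)*(Q + sqrt(11208 + 483)) = (22690/(-16638) + 20624)*(22044 + sqrt(11208 + 483)) = (22690*(-1/16638) + 20624)*(22044 + sqrt(11691)) = (-11345/8319 + 20624)*(22044 + 3*sqrt(1299)) = 171559711*(22044 + 3*sqrt(1299))/8319 = 1260620756428/2773 + 171559711*sqrt(1299)/2773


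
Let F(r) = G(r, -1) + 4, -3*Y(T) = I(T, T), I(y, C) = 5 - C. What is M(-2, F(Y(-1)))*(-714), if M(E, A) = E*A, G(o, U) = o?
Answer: 2856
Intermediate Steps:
Y(T) = -5/3 + T/3 (Y(T) = -(5 - T)/3 = -5/3 + T/3)
F(r) = 4 + r (F(r) = r + 4 = 4 + r)
M(E, A) = A*E
M(-2, F(Y(-1)))*(-714) = ((4 + (-5/3 + (⅓)*(-1)))*(-2))*(-714) = ((4 + (-5/3 - ⅓))*(-2))*(-714) = ((4 - 2)*(-2))*(-714) = (2*(-2))*(-714) = -4*(-714) = 2856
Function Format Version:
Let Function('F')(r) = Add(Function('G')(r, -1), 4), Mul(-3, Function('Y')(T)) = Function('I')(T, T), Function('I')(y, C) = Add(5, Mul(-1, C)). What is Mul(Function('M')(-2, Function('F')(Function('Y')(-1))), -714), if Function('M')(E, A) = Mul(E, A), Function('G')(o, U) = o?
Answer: 2856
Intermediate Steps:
Function('Y')(T) = Add(Rational(-5, 3), Mul(Rational(1, 3), T)) (Function('Y')(T) = Mul(Rational(-1, 3), Add(5, Mul(-1, T))) = Add(Rational(-5, 3), Mul(Rational(1, 3), T)))
Function('F')(r) = Add(4, r) (Function('F')(r) = Add(r, 4) = Add(4, r))
Function('M')(E, A) = Mul(A, E)
Mul(Function('M')(-2, Function('F')(Function('Y')(-1))), -714) = Mul(Mul(Add(4, Add(Rational(-5, 3), Mul(Rational(1, 3), -1))), -2), -714) = Mul(Mul(Add(4, Add(Rational(-5, 3), Rational(-1, 3))), -2), -714) = Mul(Mul(Add(4, -2), -2), -714) = Mul(Mul(2, -2), -714) = Mul(-4, -714) = 2856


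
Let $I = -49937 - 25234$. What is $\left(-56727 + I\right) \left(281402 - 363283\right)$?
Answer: $10799940138$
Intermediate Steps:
$I = -75171$ ($I = -49937 - 25234 = -75171$)
$\left(-56727 + I\right) \left(281402 - 363283\right) = \left(-56727 - 75171\right) \left(281402 - 363283\right) = \left(-131898\right) \left(-81881\right) = 10799940138$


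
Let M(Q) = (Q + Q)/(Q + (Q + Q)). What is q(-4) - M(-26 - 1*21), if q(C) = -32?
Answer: -98/3 ≈ -32.667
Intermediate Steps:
M(Q) = ⅔ (M(Q) = (2*Q)/(Q + 2*Q) = (2*Q)/((3*Q)) = (2*Q)*(1/(3*Q)) = ⅔)
q(-4) - M(-26 - 1*21) = -32 - 1*⅔ = -32 - ⅔ = -98/3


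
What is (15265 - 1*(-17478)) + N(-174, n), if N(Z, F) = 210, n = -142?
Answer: 32953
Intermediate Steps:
(15265 - 1*(-17478)) + N(-174, n) = (15265 - 1*(-17478)) + 210 = (15265 + 17478) + 210 = 32743 + 210 = 32953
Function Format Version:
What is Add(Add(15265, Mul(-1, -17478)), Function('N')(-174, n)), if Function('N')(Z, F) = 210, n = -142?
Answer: 32953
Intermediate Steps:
Add(Add(15265, Mul(-1, -17478)), Function('N')(-174, n)) = Add(Add(15265, Mul(-1, -17478)), 210) = Add(Add(15265, 17478), 210) = Add(32743, 210) = 32953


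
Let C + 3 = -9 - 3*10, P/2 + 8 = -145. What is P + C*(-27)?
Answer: 828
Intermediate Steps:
P = -306 (P = -16 + 2*(-145) = -16 - 290 = -306)
C = -42 (C = -3 + (-9 - 3*10) = -3 + (-9 - 1*30) = -3 + (-9 - 30) = -3 - 39 = -42)
P + C*(-27) = -306 - 42*(-27) = -306 + 1134 = 828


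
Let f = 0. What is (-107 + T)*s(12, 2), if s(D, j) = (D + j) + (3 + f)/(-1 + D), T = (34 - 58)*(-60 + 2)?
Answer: 201745/11 ≈ 18340.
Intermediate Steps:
T = 1392 (T = -24*(-58) = 1392)
s(D, j) = D + j + 3/(-1 + D) (s(D, j) = (D + j) + (3 + 0)/(-1 + D) = (D + j) + 3/(-1 + D) = D + j + 3/(-1 + D))
(-107 + T)*s(12, 2) = (-107 + 1392)*((3 + 12**2 - 1*12 - 1*2 + 12*2)/(-1 + 12)) = 1285*((3 + 144 - 12 - 2 + 24)/11) = 1285*((1/11)*157) = 1285*(157/11) = 201745/11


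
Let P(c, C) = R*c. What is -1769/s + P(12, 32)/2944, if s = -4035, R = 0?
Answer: 1769/4035 ≈ 0.43841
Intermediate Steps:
P(c, C) = 0 (P(c, C) = 0*c = 0)
-1769/s + P(12, 32)/2944 = -1769/(-4035) + 0/2944 = -1769*(-1/4035) + 0*(1/2944) = 1769/4035 + 0 = 1769/4035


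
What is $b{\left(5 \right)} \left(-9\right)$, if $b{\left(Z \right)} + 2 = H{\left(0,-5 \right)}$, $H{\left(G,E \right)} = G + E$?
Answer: $63$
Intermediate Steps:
$H{\left(G,E \right)} = E + G$
$b{\left(Z \right)} = -7$ ($b{\left(Z \right)} = -2 + \left(-5 + 0\right) = -2 - 5 = -7$)
$b{\left(5 \right)} \left(-9\right) = \left(-7\right) \left(-9\right) = 63$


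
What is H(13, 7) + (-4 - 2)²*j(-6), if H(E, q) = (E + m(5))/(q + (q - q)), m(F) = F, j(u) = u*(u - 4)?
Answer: 15138/7 ≈ 2162.6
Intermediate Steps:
j(u) = u*(-4 + u)
H(E, q) = (5 + E)/q (H(E, q) = (E + 5)/(q + (q - q)) = (5 + E)/(q + 0) = (5 + E)/q)
H(13, 7) + (-4 - 2)²*j(-6) = (5 + 13)/7 + (-4 - 2)²*(-6*(-4 - 6)) = (⅐)*18 + (-6)²*(-6*(-10)) = 18/7 + 36*60 = 18/7 + 2160 = 15138/7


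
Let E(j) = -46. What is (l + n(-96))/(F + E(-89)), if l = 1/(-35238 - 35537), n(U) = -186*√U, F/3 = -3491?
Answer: 1/744482225 + 744*I*√6/10519 ≈ 1.3432e-9 + 0.17325*I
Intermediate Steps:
F = -10473 (F = 3*(-3491) = -10473)
l = -1/70775 (l = 1/(-70775) = -1/70775 ≈ -1.4129e-5)
(l + n(-96))/(F + E(-89)) = (-1/70775 - 744*I*√6)/(-10473 - 46) = (-1/70775 - 744*I*√6)/(-10519) = (-1/70775 - 744*I*√6)*(-1/10519) = 1/744482225 + 744*I*√6/10519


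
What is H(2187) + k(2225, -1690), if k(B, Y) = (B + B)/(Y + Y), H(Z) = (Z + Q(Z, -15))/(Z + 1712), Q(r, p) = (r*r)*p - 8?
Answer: -3464378769/188266 ≈ -18402.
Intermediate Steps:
Q(r, p) = -8 + p*r**2 (Q(r, p) = r**2*p - 8 = p*r**2 - 8 = -8 + p*r**2)
H(Z) = (-8 + Z - 15*Z**2)/(1712 + Z) (H(Z) = (Z + (-8 - 15*Z**2))/(Z + 1712) = (-8 + Z - 15*Z**2)/(1712 + Z))
k(B, Y) = B/Y (k(B, Y) = (2*B)/((2*Y)) = (2*B)*(1/(2*Y)) = B/Y)
H(2187) + k(2225, -1690) = (-8 + 2187 - 15*2187**2)/(1712 + 2187) + 2225/(-1690) = (-8 + 2187 - 15*4782969)/3899 + 2225*(-1/1690) = (-8 + 2187 - 71744535)/3899 - 445/338 = (1/3899)*(-71742356) - 445/338 = -10248908/557 - 445/338 = -3464378769/188266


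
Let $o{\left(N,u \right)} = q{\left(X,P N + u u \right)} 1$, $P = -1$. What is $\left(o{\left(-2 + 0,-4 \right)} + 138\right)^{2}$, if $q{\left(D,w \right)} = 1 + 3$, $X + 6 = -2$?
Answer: $20164$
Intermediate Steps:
$X = -8$ ($X = -6 - 2 = -8$)
$q{\left(D,w \right)} = 4$
$o{\left(N,u \right)} = 4$ ($o{\left(N,u \right)} = 4 \cdot 1 = 4$)
$\left(o{\left(-2 + 0,-4 \right)} + 138\right)^{2} = \left(4 + 138\right)^{2} = 142^{2} = 20164$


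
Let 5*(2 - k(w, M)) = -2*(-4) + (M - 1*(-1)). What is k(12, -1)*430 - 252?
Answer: -80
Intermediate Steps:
k(w, M) = ⅕ - M/5 (k(w, M) = 2 - (-2*(-4) + (M - 1*(-1)))/5 = 2 - (8 + (M + 1))/5 = 2 - (8 + (1 + M))/5 = 2 - (9 + M)/5 = 2 + (-9/5 - M/5) = ⅕ - M/5)
k(12, -1)*430 - 252 = (⅕ - ⅕*(-1))*430 - 252 = (⅕ + ⅕)*430 - 252 = (⅖)*430 - 252 = 172 - 252 = -80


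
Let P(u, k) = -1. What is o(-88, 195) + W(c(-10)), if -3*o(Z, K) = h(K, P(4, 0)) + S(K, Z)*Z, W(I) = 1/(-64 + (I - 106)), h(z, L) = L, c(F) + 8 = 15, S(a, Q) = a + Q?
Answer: 511656/163 ≈ 3139.0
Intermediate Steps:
S(a, Q) = Q + a
c(F) = 7 (c(F) = -8 + 15 = 7)
W(I) = 1/(-170 + I) (W(I) = 1/(-64 + (-106 + I)) = 1/(-170 + I))
o(Z, K) = ⅓ - Z*(K + Z)/3 (o(Z, K) = -(-1 + (Z + K)*Z)/3 = -(-1 + (K + Z)*Z)/3 = -(-1 + Z*(K + Z))/3 = ⅓ - Z*(K + Z)/3)
o(-88, 195) + W(c(-10)) = (⅓ - ⅓*(-88)*(195 - 88)) + 1/(-170 + 7) = (⅓ - ⅓*(-88)*107) + 1/(-163) = (⅓ + 9416/3) - 1/163 = 3139 - 1/163 = 511656/163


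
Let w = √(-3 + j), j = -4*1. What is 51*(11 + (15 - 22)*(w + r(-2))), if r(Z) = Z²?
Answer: -867 - 357*I*√7 ≈ -867.0 - 944.53*I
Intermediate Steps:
j = -4
w = I*√7 (w = √(-3 - 4) = √(-7) = I*√7 ≈ 2.6458*I)
51*(11 + (15 - 22)*(w + r(-2))) = 51*(11 + (15 - 22)*(I*√7 + (-2)²)) = 51*(11 - 7*(I*√7 + 4)) = 51*(11 - 7*(4 + I*√7)) = 51*(11 + (-28 - 7*I*√7)) = 51*(-17 - 7*I*√7) = -867 - 357*I*√7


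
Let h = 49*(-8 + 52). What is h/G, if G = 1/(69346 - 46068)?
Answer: 50187368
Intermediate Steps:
G = 1/23278 ≈ 4.2959e-5
h = 2156 (h = 49*44 = 2156)
h/G = 2156/(1/23278) = 2156*23278 = 50187368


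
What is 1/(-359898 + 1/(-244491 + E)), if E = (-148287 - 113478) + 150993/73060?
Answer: -36986912367/13311515787131626 ≈ -2.7786e-6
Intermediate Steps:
E = -19124399907/73060 (E = -261765 + 150993*(1/73060) = -261765 + 150993/73060 = -19124399907/73060 ≈ -2.6176e+5)
1/(-359898 + 1/(-244491 + E)) = 1/(-359898 + 1/(-244491 - 19124399907/73060)) = 1/(-359898 + 1/(-36986912367/73060)) = 1/(-359898 - 73060/36986912367) = 1/(-13311515787131626/36986912367) = -36986912367/13311515787131626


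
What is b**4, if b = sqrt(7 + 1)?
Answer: 64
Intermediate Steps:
b = 2*sqrt(2) (b = sqrt(8) = 2*sqrt(2) ≈ 2.8284)
b**4 = (2*sqrt(2))**4 = 64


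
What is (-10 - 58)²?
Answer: 4624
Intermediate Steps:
(-10 - 58)² = (-68)² = 4624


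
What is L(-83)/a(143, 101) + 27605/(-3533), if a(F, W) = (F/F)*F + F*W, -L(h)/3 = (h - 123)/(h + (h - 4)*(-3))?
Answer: -11944816491/1528792694 ≈ -7.8132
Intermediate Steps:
L(h) = -3*(-123 + h)/(12 - 2*h) (L(h) = -3*(h - 123)/(h + (h - 4)*(-3)) = -3*(-123 + h)/(h + (-4 + h)*(-3)) = -3*(-123 + h)/(h + (12 - 3*h)) = -3*(-123 + h)/(12 - 2*h))
a(F, W) = F + F*W (a(F, W) = 1*F + F*W = F + F*W)
L(-83)/a(143, 101) + 27605/(-3533) = (3*(-123 - 83)/(2*(-6 - 83)))/((143*(1 + 101))) + 27605/(-3533) = ((3/2)*(-206)/(-89))/((143*102)) + 27605*(-1/3533) = ((3/2)*(-1/89)*(-206))/14586 - 27605/3533 = (309/89)*(1/14586) - 27605/3533 = 103/432718 - 27605/3533 = -11944816491/1528792694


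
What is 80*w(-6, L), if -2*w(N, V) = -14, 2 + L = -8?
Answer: 560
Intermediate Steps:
L = -10 (L = -2 - 8 = -10)
w(N, V) = 7 (w(N, V) = -½*(-14) = 7)
80*w(-6, L) = 80*7 = 560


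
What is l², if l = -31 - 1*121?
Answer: 23104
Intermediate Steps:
l = -152 (l = -31 - 121 = -152)
l² = (-152)² = 23104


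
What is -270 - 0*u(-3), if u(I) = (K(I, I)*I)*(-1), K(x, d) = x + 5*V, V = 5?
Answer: -270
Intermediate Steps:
K(x, d) = 25 + x (K(x, d) = x + 5*5 = x + 25 = 25 + x)
u(I) = -I*(25 + I) (u(I) = ((25 + I)*I)*(-1) = (I*(25 + I))*(-1) = -I*(25 + I))
-270 - 0*u(-3) = -270 - 0*(-1*(-3)*(25 - 3)) = -270 - 0*(-1*(-3)*22) = -270 - 0*66 = -270 - 55*0 = -270 + 0 = -270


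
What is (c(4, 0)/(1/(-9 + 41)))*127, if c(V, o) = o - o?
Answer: 0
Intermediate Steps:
c(V, o) = 0
(c(4, 0)/(1/(-9 + 41)))*127 = (0/(1/(-9 + 41)))*127 = (0/(1/32))*127 = (0*32)*127 = 0*127 = 0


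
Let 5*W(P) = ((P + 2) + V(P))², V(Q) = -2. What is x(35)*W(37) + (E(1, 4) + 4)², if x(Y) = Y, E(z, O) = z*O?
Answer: 9647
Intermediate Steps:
E(z, O) = O*z
W(P) = P²/5 (W(P) = ((P + 2) - 2)²/5 = ((2 + P) - 2)²/5 = P²/5)
x(35)*W(37) + (E(1, 4) + 4)² = 35*((⅕)*37²) + (4*1 + 4)² = 35*((⅕)*1369) + (4 + 4)² = 35*(1369/5) + 8² = 9583 + 64 = 9647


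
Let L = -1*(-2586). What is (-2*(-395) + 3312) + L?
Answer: 6688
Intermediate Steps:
L = 2586
(-2*(-395) + 3312) + L = (-2*(-395) + 3312) + 2586 = (790 + 3312) + 2586 = 4102 + 2586 = 6688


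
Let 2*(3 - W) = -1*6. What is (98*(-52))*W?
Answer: -30576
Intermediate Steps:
W = 6 (W = 3 - (-1)*6/2 = 3 - 1/2*(-6) = 3 + 3 = 6)
(98*(-52))*W = (98*(-52))*6 = -5096*6 = -30576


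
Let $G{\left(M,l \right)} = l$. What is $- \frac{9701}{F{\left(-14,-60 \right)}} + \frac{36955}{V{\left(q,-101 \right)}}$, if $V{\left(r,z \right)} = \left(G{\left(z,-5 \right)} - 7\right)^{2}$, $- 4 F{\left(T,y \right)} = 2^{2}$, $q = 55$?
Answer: $\frac{1433899}{144} \approx 9957.6$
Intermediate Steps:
$F{\left(T,y \right)} = -1$ ($F{\left(T,y \right)} = - \frac{2^{2}}{4} = \left(- \frac{1}{4}\right) 4 = -1$)
$V{\left(r,z \right)} = 144$ ($V{\left(r,z \right)} = \left(-5 - 7\right)^{2} = \left(-12\right)^{2} = 144$)
$- \frac{9701}{F{\left(-14,-60 \right)}} + \frac{36955}{V{\left(q,-101 \right)}} = - \frac{9701}{-1} + \frac{36955}{144} = \left(-9701\right) \left(-1\right) + 36955 \cdot \frac{1}{144} = 9701 + \frac{36955}{144} = \frac{1433899}{144}$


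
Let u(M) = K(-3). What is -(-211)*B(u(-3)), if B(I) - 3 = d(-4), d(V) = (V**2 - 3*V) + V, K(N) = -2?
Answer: 5697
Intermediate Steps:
d(V) = V**2 - 2*V
u(M) = -2
B(I) = 27 (B(I) = 3 - 4*(-2 - 4) = 3 - 4*(-6) = 3 + 24 = 27)
-(-211)*B(u(-3)) = -(-211)*27 = -1*(-5697) = 5697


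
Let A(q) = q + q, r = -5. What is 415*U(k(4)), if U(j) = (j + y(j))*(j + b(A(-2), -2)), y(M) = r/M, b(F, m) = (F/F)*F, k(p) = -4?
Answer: 9130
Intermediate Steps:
A(q) = 2*q
b(F, m) = F (b(F, m) = 1*F = F)
y(M) = -5/M
U(j) = (-4 + j)*(j - 5/j) (U(j) = (j - 5/j)*(j + 2*(-2)) = (j - 5/j)*(j - 4) = (j - 5/j)*(-4 + j) = (-4 + j)*(j - 5/j))
415*U(k(4)) = 415*(-5 + (-4)**2 - 4*(-4) + 20/(-4)) = 415*(-5 + 16 + 16 + 20*(-1/4)) = 415*(-5 + 16 + 16 - 5) = 415*22 = 9130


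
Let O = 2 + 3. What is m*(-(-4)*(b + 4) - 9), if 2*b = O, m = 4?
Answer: 68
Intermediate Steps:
O = 5
b = 5/2 (b = (½)*5 = 5/2 ≈ 2.5000)
m*(-(-4)*(b + 4) - 9) = 4*(-(-4)*(5/2 + 4) - 9) = 4*(-(-4)*13/2 - 9) = 4*(-1*(-26) - 9) = 4*(26 - 9) = 4*17 = 68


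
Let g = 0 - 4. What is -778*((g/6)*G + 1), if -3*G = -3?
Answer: -778/3 ≈ -259.33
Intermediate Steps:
G = 1 (G = -⅓*(-3) = 1)
g = -4
-778*((g/6)*G + 1) = -778*(-4/6*1 + 1) = -778*(-4*⅙*1 + 1) = -778*(-⅔*1 + 1) = -778*(-⅔ + 1) = -778*⅓ = -778/3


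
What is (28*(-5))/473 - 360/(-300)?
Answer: 2138/2365 ≈ 0.90402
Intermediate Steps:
(28*(-5))/473 - 360/(-300) = -140*1/473 - 360*(-1/300) = -140/473 + 6/5 = 2138/2365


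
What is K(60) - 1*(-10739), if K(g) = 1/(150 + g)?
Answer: 2255191/210 ≈ 10739.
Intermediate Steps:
K(60) - 1*(-10739) = 1/(150 + 60) - 1*(-10739) = 1/210 + 10739 = 2255191/210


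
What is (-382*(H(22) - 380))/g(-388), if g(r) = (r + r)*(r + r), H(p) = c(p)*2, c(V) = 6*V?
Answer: 5539/75272 ≈ 0.073586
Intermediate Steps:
H(p) = 12*p (H(p) = (6*p)*2 = 12*p)
g(r) = 4*r² (g(r) = (2*r)*(2*r) = 4*r²)
(-382*(H(22) - 380))/g(-388) = (-382*(12*22 - 380))/((4*(-388)²)) = (-382*(264 - 380))/((4*150544)) = -382*(-116)/602176 = 44312*(1/602176) = 5539/75272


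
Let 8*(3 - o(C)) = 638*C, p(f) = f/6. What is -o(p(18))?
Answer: 945/4 ≈ 236.25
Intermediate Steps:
p(f) = f/6 (p(f) = f*(⅙) = f/6)
o(C) = 3 - 319*C/4
-o(p(18)) = -(3 - 319*18/24) = -(3 - 319/4*3) = -(3 - 957/4) = -1*(-945/4) = 945/4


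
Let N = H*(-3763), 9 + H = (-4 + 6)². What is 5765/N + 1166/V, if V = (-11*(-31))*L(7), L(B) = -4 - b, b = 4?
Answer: -56467/466612 ≈ -0.12101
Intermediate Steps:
L(B) = -8 (L(B) = -4 - 1*4 = -4 - 4 = -8)
H = -5 (H = -9 + (-4 + 6)² = -9 + 2² = -9 + 4 = -5)
N = 18815 (N = -5*(-3763) = 18815)
V = -2728 (V = -11*(-31)*(-8) = 341*(-8) = -2728)
5765/N + 1166/V = 5765/18815 + 1166/(-2728) = 5765*(1/18815) + 1166*(-1/2728) = 1153/3763 - 53/124 = -56467/466612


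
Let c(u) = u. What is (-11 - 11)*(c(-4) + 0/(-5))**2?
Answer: -352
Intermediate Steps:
(-11 - 11)*(c(-4) + 0/(-5))**2 = (-11 - 11)*(-4 + 0/(-5))**2 = -22*(-4 + 0*(-1/5))**2 = -22*(-4 + 0)**2 = -22*(-4)**2 = -22*16 = -352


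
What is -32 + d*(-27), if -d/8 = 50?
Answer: 10768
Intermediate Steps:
d = -400 (d = -8*50 = -400)
-32 + d*(-27) = -32 - 400*(-27) = -32 + 10800 = 10768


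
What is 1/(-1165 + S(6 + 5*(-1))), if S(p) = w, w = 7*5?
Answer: -1/1130 ≈ -0.00088496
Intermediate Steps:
w = 35
S(p) = 35
1/(-1165 + S(6 + 5*(-1))) = 1/(-1165 + 35) = 1/(-1130) = -1/1130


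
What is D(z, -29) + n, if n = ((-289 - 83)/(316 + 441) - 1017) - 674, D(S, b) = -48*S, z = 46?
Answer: -2951915/757 ≈ -3899.5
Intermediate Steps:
n = -1280459/757 (n = (-372/757 - 1017) - 674 = -770241/757 - 674 = -1280459/757 ≈ -1691.5)
D(z, -29) + n = -48*46 - 1280459/757 = -2208 - 1280459/757 = -2951915/757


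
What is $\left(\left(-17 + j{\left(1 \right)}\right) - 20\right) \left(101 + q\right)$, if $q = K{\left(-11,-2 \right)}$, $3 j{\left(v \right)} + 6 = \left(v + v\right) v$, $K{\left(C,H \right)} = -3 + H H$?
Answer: $-3910$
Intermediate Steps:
$K{\left(C,H \right)} = -3 + H^{2}$
$j{\left(v \right)} = -2 + \frac{2 v^{2}}{3}$ ($j{\left(v \right)} = -2 + \frac{\left(v + v\right) v}{3} = -2 + \frac{2 v v}{3} = -2 + \frac{2 v^{2}}{3}$)
$q = 1$ ($q = -3 + \left(-2\right)^{2} = -3 + 4 = 1$)
$\left(\left(-17 + j{\left(1 \right)}\right) - 20\right) \left(101 + q\right) = \left(\left(-17 - \left(2 - \frac{2 \cdot 1^{2}}{3}\right)\right) - 20\right) \left(101 + 1\right) = \left(\left(-17 + \left(-2 + \frac{2}{3} \cdot 1\right)\right) - 20\right) 102 = \left(\left(-17 + \left(-2 + \frac{2}{3}\right)\right) - 20\right) 102 = \left(\left(-17 - \frac{4}{3}\right) - 20\right) 102 = \left(- \frac{55}{3} - 20\right) 102 = \left(- \frac{115}{3}\right) 102 = -3910$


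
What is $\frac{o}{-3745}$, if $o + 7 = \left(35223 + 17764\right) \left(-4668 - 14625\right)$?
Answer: $\frac{1022278198}{3745} \approx 2.7297 \cdot 10^{5}$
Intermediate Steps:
$o = -1022278198$ ($o = -7 + \left(35223 + 17764\right) \left(-4668 - 14625\right) = -7 + 52987 \left(-19293\right) = -7 - 1022278191 = -1022278198$)
$\frac{o}{-3745} = - \frac{1022278198}{-3745} = \left(-1022278198\right) \left(- \frac{1}{3745}\right) = \frac{1022278198}{3745}$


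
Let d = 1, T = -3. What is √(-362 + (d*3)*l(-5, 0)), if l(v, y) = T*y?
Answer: I*√362 ≈ 19.026*I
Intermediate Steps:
l(v, y) = -3*y
√(-362 + (d*3)*l(-5, 0)) = √(-362 + (1*3)*(-3*0)) = √(-362 + 3*0) = √(-362 + 0) = √(-362) = I*√362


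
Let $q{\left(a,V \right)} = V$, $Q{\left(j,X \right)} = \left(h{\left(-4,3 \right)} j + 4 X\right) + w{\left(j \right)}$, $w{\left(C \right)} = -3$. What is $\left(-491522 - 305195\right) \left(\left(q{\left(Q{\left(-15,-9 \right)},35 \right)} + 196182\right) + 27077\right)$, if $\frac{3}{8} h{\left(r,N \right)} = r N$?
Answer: $-177902125798$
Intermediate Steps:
$h{\left(r,N \right)} = \frac{8 N r}{3}$ ($h{\left(r,N \right)} = \frac{8 r N}{3} = \frac{8 N r}{3}$)
$Q{\left(j,X \right)} = -3 - 32 j + 4 X$ ($Q{\left(j,X \right)} = \left(\frac{8}{3} \cdot 3 \left(-4\right) j + 4 X\right) - 3 = \left(- 32 j + 4 X\right) - 3 = -3 - 32 j + 4 X$)
$\left(-491522 - 305195\right) \left(\left(q{\left(Q{\left(-15,-9 \right)},35 \right)} + 196182\right) + 27077\right) = \left(-491522 - 305195\right) \left(\left(35 + 196182\right) + 27077\right) = - 796717 \left(196217 + 27077\right) = \left(-796717\right) 223294 = -177902125798$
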